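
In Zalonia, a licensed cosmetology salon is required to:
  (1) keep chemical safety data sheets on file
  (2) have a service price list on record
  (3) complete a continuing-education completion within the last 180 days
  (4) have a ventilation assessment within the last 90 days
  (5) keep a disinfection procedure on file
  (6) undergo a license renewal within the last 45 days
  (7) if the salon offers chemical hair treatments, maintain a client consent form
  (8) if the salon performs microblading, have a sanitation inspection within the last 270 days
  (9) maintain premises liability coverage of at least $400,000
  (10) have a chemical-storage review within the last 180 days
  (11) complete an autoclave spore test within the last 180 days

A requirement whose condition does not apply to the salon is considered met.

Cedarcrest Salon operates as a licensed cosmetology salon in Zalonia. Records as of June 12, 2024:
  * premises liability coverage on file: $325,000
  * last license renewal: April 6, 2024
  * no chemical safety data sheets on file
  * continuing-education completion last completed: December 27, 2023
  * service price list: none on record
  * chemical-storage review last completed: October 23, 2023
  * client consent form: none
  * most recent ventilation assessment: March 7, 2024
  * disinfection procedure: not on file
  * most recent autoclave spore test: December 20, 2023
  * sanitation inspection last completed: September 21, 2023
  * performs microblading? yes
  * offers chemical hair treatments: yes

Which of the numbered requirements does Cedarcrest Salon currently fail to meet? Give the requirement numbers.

1. chemical safety data sheets absent → not met
2. service price list absent → not met
3. continuing-education completion 168 days ago vs limit 180 → met
4. ventilation assessment 97 days ago vs limit 90 → not met
5. disinfection procedure absent → not met
6. license renewal 67 days ago vs limit 45 → not met
7. condition 'offers chemical hair treatments' holds; client consent form absent → not met
8. condition 'performs microblading' holds; sanitation inspection 265 days ago vs limit 270 → met
9. premises liability coverage $325,000 < $400,000 → not met
10. chemical-storage review 233 days ago vs limit 180 → not met
11. autoclave spore test 175 days ago vs limit 180 → met
Not met: 1, 2, 4, 5, 6, 7, 9, 10

1, 2, 4, 5, 6, 7, 9, 10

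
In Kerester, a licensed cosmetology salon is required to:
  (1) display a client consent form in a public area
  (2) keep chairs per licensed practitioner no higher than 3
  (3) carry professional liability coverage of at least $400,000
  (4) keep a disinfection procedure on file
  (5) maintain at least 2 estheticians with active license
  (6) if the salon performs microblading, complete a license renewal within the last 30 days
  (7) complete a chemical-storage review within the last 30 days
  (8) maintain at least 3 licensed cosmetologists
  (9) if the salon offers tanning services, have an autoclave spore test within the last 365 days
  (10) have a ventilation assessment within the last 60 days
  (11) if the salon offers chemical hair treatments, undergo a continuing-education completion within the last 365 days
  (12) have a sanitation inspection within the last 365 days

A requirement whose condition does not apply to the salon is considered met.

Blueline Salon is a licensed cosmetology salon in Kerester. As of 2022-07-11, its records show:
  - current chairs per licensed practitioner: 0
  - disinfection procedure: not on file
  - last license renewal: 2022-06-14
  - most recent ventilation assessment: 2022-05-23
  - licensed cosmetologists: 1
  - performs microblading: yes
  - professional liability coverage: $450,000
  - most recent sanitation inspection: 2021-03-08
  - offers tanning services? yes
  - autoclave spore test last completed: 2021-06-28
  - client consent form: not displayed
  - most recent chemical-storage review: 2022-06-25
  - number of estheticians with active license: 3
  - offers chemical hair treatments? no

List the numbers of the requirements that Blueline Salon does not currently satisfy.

1. client consent form absent → not met
2. chairs per licensed practitioner 0 ≤ 3 → met
3. professional liability coverage $450,000 ≥ $400,000 → met
4. disinfection procedure absent → not met
5. estheticians with active license 3 ≥ 2 → met
6. condition 'performs microblading' holds; license renewal 27 days ago vs limit 30 → met
7. chemical-storage review 16 days ago vs limit 30 → met
8. licensed cosmetologists 1 < 3 → not met
9. condition 'offers tanning services' holds; autoclave spore test 378 days ago vs limit 365 → not met
10. ventilation assessment 49 days ago vs limit 60 → met
11. condition 'offers chemical hair treatments' does not hold → requirement n/a → met
12. sanitation inspection 490 days ago vs limit 365 → not met
Not met: 1, 4, 8, 9, 12

1, 4, 8, 9, 12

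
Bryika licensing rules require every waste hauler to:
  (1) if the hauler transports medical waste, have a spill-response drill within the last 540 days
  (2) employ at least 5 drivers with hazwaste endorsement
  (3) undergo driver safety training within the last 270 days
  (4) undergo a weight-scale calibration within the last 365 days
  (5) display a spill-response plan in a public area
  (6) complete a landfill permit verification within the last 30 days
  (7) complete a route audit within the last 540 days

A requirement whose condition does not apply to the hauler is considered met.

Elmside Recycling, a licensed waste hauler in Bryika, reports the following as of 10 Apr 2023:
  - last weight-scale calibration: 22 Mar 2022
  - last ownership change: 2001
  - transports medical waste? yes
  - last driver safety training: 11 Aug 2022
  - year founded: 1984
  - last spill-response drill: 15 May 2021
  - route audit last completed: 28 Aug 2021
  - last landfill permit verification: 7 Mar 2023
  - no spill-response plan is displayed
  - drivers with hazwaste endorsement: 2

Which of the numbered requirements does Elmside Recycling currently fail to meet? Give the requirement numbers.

1, 2, 4, 5, 6, 7

1. condition 'transports medical waste' holds; spill-response drill 695 days ago vs limit 540 → not met
2. drivers with hazwaste endorsement 2 < 5 → not met
3. driver safety training 242 days ago vs limit 270 → met
4. weight-scale calibration 384 days ago vs limit 365 → not met
5. spill-response plan absent → not met
6. landfill permit verification 34 days ago vs limit 30 → not met
7. route audit 590 days ago vs limit 540 → not met
Not met: 1, 2, 4, 5, 6, 7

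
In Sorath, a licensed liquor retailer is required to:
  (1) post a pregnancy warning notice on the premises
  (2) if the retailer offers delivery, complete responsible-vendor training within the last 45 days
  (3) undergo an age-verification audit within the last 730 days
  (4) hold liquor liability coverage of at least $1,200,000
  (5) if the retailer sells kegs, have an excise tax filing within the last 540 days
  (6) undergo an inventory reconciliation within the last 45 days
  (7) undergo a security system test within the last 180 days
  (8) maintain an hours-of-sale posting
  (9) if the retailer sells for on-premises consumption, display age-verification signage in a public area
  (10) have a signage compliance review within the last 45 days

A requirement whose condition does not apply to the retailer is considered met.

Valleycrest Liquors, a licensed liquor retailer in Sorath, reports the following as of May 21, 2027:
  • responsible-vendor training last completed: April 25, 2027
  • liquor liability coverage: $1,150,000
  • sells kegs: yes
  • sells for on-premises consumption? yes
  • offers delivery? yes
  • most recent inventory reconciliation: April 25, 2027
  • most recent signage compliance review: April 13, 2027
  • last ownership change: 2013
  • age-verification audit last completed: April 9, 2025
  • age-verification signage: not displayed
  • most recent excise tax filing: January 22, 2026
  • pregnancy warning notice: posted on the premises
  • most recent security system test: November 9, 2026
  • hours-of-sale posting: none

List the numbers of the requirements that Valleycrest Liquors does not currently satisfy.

1. pregnancy warning notice present → met
2. condition 'offers delivery' holds; responsible-vendor training 26 days ago vs limit 45 → met
3. age-verification audit 772 days ago vs limit 730 → not met
4. liquor liability coverage $1,150,000 < $1,200,000 → not met
5. condition 'sells kegs' holds; excise tax filing 484 days ago vs limit 540 → met
6. inventory reconciliation 26 days ago vs limit 45 → met
7. security system test 193 days ago vs limit 180 → not met
8. hours-of-sale posting absent → not met
9. condition 'sells for on-premises consumption' holds; age-verification signage absent → not met
10. signage compliance review 38 days ago vs limit 45 → met
Not met: 3, 4, 7, 8, 9

3, 4, 7, 8, 9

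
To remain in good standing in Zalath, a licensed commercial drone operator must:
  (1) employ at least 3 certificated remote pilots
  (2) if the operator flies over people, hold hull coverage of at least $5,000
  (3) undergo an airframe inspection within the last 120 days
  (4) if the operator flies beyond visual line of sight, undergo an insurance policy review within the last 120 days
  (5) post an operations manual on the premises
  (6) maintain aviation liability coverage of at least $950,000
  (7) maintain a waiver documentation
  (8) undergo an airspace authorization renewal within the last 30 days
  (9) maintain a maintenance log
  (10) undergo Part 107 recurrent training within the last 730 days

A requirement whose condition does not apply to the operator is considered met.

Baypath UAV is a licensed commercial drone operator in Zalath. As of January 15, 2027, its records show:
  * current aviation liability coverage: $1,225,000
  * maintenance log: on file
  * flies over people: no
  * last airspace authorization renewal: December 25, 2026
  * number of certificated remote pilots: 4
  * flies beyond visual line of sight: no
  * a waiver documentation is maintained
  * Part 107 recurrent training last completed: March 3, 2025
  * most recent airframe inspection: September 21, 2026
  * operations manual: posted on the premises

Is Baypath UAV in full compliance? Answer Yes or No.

Yes

1. certificated remote pilots 4 ≥ 3 → met
2. condition 'flies over people' does not hold → requirement n/a → met
3. airframe inspection 116 days ago vs limit 120 → met
4. condition 'flies beyond visual line of sight' does not hold → requirement n/a → met
5. operations manual present → met
6. aviation liability coverage $1,225,000 ≥ $950,000 → met
7. waiver documentation present → met
8. airspace authorization renewal 21 days ago vs limit 30 → met
9. maintenance log present → met
10. Part 107 recurrent training 683 days ago vs limit 730 → met
All met.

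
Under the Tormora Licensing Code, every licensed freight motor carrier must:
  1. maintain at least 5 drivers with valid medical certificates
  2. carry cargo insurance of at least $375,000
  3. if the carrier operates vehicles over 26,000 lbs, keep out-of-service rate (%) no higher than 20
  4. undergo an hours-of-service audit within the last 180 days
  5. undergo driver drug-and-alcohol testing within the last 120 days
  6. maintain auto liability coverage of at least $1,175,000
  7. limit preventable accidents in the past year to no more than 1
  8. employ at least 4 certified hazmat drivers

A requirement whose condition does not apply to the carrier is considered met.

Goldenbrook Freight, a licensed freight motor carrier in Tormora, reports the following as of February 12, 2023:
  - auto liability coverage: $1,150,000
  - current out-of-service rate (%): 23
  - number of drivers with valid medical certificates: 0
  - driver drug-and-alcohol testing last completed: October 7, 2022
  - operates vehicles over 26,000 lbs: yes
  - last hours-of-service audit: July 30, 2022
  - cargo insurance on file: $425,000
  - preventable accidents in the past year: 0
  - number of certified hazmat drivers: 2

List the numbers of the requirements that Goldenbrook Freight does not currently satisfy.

1. drivers with valid medical certificates 0 < 5 → not met
2. cargo insurance $425,000 ≥ $375,000 → met
3. condition 'operates vehicles over 26,000 lbs' holds; out-of-service rate (%) 23 > 20 → not met
4. hours-of-service audit 197 days ago vs limit 180 → not met
5. driver drug-and-alcohol testing 128 days ago vs limit 120 → not met
6. auto liability coverage $1,150,000 < $1,175,000 → not met
7. preventable accidents in the past year 0 ≤ 1 → met
8. certified hazmat drivers 2 < 4 → not met
Not met: 1, 3, 4, 5, 6, 8

1, 3, 4, 5, 6, 8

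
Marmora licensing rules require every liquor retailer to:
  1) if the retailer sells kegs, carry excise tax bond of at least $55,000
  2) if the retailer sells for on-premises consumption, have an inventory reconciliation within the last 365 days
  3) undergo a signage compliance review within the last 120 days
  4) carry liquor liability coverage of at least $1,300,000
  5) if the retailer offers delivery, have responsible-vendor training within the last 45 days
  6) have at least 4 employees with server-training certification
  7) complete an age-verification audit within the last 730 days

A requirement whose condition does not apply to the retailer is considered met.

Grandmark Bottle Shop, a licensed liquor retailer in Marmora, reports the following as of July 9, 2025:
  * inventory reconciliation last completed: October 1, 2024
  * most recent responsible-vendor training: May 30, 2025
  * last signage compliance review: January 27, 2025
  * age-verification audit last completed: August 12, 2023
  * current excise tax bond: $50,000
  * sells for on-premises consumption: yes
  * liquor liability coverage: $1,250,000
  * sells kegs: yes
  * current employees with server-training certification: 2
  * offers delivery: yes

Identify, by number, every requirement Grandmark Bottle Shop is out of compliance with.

1. condition 'sells kegs' holds; excise tax bond $50,000 < $55,000 → not met
2. condition 'sells for on-premises consumption' holds; inventory reconciliation 281 days ago vs limit 365 → met
3. signage compliance review 163 days ago vs limit 120 → not met
4. liquor liability coverage $1,250,000 < $1,300,000 → not met
5. condition 'offers delivery' holds; responsible-vendor training 40 days ago vs limit 45 → met
6. employees with server-training certification 2 < 4 → not met
7. age-verification audit 697 days ago vs limit 730 → met
Not met: 1, 3, 4, 6

1, 3, 4, 6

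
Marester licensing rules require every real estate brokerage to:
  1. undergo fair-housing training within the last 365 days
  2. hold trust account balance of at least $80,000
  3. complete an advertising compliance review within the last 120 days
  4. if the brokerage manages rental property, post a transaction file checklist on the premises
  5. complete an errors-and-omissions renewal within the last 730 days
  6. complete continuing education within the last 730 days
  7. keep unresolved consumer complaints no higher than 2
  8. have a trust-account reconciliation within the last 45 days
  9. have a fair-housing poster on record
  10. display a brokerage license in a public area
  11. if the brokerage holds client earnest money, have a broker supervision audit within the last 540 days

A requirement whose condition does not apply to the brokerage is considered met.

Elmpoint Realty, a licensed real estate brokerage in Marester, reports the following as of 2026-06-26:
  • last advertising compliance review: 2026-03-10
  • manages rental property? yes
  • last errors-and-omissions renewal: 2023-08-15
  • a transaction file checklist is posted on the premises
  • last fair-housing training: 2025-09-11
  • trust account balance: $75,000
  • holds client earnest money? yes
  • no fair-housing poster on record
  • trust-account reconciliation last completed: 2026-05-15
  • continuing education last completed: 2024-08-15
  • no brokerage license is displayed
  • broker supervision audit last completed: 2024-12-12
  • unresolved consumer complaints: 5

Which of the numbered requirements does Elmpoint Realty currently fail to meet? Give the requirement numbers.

2, 5, 7, 9, 10, 11

1. fair-housing training 288 days ago vs limit 365 → met
2. trust account balance $75,000 < $80,000 → not met
3. advertising compliance review 108 days ago vs limit 120 → met
4. condition 'manages rental property' holds; transaction file checklist present → met
5. errors-and-omissions renewal 1046 days ago vs limit 730 → not met
6. continuing education 680 days ago vs limit 730 → met
7. unresolved consumer complaints 5 > 2 → not met
8. trust-account reconciliation 42 days ago vs limit 45 → met
9. fair-housing poster absent → not met
10. brokerage license absent → not met
11. condition 'holds client earnest money' holds; broker supervision audit 561 days ago vs limit 540 → not met
Not met: 2, 5, 7, 9, 10, 11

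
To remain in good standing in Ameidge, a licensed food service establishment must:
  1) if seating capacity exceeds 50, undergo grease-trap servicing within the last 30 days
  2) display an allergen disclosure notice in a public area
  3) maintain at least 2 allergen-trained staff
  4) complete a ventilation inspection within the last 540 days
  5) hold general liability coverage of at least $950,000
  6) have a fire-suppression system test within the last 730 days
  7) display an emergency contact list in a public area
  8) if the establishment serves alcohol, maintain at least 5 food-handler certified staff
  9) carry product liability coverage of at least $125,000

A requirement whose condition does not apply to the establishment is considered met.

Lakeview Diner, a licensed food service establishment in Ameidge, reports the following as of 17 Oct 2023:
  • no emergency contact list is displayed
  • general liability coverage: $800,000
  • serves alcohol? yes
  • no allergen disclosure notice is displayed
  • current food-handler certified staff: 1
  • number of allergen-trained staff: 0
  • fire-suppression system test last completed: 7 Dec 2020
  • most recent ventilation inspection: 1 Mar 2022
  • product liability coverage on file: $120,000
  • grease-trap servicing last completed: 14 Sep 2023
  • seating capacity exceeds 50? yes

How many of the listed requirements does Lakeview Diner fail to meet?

9

1. condition 'seating capacity exceeds 50' holds; grease-trap servicing 33 days ago vs limit 30 → not met
2. allergen disclosure notice absent → not met
3. allergen-trained staff 0 < 2 → not met
4. ventilation inspection 595 days ago vs limit 540 → not met
5. general liability coverage $800,000 < $950,000 → not met
6. fire-suppression system test 1044 days ago vs limit 730 → not met
7. emergency contact list absent → not met
8. condition 'serves alcohol' holds; food-handler certified staff 1 < 5 → not met
9. product liability coverage $120,000 < $125,000 → not met
Not met: 9 of 9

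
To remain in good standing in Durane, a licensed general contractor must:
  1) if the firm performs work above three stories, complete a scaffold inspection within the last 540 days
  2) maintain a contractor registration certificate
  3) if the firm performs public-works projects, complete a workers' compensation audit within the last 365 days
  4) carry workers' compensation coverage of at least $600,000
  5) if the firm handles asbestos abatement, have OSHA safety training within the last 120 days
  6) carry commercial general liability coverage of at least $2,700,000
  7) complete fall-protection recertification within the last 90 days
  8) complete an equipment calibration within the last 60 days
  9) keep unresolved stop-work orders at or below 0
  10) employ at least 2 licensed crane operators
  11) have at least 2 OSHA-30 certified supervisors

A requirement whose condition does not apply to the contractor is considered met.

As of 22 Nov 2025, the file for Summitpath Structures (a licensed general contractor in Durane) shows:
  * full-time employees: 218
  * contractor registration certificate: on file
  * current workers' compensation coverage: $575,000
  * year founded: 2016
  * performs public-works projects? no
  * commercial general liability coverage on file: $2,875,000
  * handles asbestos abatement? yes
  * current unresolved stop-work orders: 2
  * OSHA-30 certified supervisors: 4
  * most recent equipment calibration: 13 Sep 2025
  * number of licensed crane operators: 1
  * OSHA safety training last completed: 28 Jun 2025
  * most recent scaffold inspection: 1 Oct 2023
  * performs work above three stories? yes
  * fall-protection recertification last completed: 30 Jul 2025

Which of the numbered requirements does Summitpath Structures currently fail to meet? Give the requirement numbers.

1. condition 'performs work above three stories' holds; scaffold inspection 783 days ago vs limit 540 → not met
2. contractor registration certificate present → met
3. condition 'performs public-works projects' does not hold → requirement n/a → met
4. workers' compensation coverage $575,000 < $600,000 → not met
5. condition 'handles asbestos abatement' holds; OSHA safety training 147 days ago vs limit 120 → not met
6. commercial general liability coverage $2,875,000 ≥ $2,700,000 → met
7. fall-protection recertification 115 days ago vs limit 90 → not met
8. equipment calibration 70 days ago vs limit 60 → not met
9. unresolved stop-work orders 2 > 0 → not met
10. licensed crane operators 1 < 2 → not met
11. OSHA-30 certified supervisors 4 ≥ 2 → met
Not met: 1, 4, 5, 7, 8, 9, 10

1, 4, 5, 7, 8, 9, 10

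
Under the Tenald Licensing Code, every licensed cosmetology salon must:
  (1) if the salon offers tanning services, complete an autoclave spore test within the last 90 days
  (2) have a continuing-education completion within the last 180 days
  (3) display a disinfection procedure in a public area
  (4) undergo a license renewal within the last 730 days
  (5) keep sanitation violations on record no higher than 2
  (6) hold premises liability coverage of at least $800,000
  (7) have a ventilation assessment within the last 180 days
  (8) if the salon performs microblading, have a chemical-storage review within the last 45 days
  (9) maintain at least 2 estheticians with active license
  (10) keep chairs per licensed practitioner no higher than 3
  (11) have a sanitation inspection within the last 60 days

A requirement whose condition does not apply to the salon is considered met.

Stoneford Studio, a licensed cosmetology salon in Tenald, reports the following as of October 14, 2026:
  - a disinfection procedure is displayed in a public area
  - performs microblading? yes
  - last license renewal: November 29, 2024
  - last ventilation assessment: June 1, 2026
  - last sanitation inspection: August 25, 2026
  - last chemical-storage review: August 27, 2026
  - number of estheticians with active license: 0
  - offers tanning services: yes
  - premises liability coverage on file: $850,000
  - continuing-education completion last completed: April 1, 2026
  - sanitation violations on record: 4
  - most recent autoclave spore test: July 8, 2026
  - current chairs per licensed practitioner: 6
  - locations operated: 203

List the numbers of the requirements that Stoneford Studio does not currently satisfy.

1, 2, 5, 8, 9, 10

1. condition 'offers tanning services' holds; autoclave spore test 98 days ago vs limit 90 → not met
2. continuing-education completion 196 days ago vs limit 180 → not met
3. disinfection procedure present → met
4. license renewal 684 days ago vs limit 730 → met
5. sanitation violations on record 4 > 2 → not met
6. premises liability coverage $850,000 ≥ $800,000 → met
7. ventilation assessment 135 days ago vs limit 180 → met
8. condition 'performs microblading' holds; chemical-storage review 48 days ago vs limit 45 → not met
9. estheticians with active license 0 < 2 → not met
10. chairs per licensed practitioner 6 > 3 → not met
11. sanitation inspection 50 days ago vs limit 60 → met
Not met: 1, 2, 5, 8, 9, 10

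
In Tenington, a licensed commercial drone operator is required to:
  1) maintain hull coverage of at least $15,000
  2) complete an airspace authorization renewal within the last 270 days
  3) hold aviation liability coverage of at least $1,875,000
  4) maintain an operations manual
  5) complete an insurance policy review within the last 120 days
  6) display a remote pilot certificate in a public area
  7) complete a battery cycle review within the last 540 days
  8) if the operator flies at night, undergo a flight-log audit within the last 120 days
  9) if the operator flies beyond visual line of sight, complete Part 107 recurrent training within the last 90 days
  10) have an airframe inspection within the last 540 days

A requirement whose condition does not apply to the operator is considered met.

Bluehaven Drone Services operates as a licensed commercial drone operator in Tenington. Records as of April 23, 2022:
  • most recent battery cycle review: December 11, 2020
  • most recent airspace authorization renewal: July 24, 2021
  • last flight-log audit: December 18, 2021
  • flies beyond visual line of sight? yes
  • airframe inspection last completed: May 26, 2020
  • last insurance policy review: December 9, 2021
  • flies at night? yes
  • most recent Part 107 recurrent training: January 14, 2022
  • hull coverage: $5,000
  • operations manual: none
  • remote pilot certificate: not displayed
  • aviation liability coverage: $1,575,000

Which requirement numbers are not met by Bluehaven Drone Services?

1, 2, 3, 4, 5, 6, 8, 9, 10

1. hull coverage $5,000 < $15,000 → not met
2. airspace authorization renewal 273 days ago vs limit 270 → not met
3. aviation liability coverage $1,575,000 < $1,875,000 → not met
4. operations manual absent → not met
5. insurance policy review 135 days ago vs limit 120 → not met
6. remote pilot certificate absent → not met
7. battery cycle review 498 days ago vs limit 540 → met
8. condition 'flies at night' holds; flight-log audit 126 days ago vs limit 120 → not met
9. condition 'flies beyond visual line of sight' holds; Part 107 recurrent training 99 days ago vs limit 90 → not met
10. airframe inspection 697 days ago vs limit 540 → not met
Not met: 1, 2, 3, 4, 5, 6, 8, 9, 10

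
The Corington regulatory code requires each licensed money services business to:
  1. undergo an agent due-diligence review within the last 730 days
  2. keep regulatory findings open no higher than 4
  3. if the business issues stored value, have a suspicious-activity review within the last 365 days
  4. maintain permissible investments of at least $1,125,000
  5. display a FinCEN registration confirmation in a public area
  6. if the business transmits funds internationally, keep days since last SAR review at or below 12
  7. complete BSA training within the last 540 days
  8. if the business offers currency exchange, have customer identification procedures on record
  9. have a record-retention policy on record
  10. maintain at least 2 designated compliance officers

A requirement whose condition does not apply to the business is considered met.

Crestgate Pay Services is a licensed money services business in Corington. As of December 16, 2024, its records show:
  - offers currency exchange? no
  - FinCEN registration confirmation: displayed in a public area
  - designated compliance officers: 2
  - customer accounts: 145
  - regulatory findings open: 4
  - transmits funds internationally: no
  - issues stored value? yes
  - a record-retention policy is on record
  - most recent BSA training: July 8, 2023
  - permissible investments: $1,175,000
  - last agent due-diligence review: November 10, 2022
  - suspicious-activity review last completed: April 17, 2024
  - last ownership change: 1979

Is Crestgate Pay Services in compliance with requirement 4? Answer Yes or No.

Yes

4. permissible investments $1,175,000 ≥ $1,125,000 → met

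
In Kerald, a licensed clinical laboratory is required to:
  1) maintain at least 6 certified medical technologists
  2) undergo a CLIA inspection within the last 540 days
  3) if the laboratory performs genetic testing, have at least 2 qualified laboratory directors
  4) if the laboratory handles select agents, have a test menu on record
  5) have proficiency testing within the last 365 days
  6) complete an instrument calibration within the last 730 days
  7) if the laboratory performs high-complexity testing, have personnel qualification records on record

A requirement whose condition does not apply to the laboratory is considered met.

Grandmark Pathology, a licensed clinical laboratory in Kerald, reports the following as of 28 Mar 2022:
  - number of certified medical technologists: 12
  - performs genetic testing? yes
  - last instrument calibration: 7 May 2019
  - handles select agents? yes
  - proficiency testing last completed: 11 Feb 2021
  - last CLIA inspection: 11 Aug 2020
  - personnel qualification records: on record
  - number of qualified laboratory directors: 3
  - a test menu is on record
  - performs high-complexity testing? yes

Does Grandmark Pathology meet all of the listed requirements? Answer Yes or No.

No

1. certified medical technologists 12 ≥ 6 → met
2. CLIA inspection 594 days ago vs limit 540 → not met
3. condition 'performs genetic testing' holds; qualified laboratory directors 3 ≥ 2 → met
4. condition 'handles select agents' holds; test menu present → met
5. proficiency testing 410 days ago vs limit 365 → not met
6. instrument calibration 1056 days ago vs limit 730 → not met
7. condition 'performs high-complexity testing' holds; personnel qualification records present → met
Not met: 2, 5, 6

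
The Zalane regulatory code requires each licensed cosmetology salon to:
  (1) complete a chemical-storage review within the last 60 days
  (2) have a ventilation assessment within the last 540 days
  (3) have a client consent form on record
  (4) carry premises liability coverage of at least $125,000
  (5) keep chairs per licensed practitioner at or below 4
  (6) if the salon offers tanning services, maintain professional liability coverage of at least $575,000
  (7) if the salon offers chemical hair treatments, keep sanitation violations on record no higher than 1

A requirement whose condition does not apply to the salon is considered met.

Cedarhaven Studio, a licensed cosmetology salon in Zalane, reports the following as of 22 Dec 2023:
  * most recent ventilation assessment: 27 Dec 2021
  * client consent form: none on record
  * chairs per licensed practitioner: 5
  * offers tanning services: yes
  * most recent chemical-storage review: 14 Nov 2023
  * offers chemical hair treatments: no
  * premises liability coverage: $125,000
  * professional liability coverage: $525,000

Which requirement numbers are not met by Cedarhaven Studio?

1. chemical-storage review 38 days ago vs limit 60 → met
2. ventilation assessment 725 days ago vs limit 540 → not met
3. client consent form absent → not met
4. premises liability coverage $125,000 ≥ $125,000 → met
5. chairs per licensed practitioner 5 > 4 → not met
6. condition 'offers tanning services' holds; professional liability coverage $525,000 < $575,000 → not met
7. condition 'offers chemical hair treatments' does not hold → requirement n/a → met
Not met: 2, 3, 5, 6

2, 3, 5, 6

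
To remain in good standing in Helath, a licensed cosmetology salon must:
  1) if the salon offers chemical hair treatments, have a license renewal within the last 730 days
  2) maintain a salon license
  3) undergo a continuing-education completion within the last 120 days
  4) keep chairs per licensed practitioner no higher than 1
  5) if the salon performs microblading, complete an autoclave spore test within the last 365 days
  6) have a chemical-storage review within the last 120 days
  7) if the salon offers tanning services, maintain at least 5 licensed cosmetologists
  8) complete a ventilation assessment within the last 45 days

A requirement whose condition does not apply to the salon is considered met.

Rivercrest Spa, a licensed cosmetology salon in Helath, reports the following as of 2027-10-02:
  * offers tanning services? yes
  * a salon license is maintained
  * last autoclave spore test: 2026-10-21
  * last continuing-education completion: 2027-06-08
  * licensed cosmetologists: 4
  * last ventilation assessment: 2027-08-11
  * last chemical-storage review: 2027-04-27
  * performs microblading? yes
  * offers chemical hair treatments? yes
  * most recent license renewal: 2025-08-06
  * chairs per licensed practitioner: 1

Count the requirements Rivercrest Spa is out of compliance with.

4

1. condition 'offers chemical hair treatments' holds; license renewal 787 days ago vs limit 730 → not met
2. salon license present → met
3. continuing-education completion 116 days ago vs limit 120 → met
4. chairs per licensed practitioner 1 ≤ 1 → met
5. condition 'performs microblading' holds; autoclave spore test 346 days ago vs limit 365 → met
6. chemical-storage review 158 days ago vs limit 120 → not met
7. condition 'offers tanning services' holds; licensed cosmetologists 4 < 5 → not met
8. ventilation assessment 52 days ago vs limit 45 → not met
Not met: 4 of 8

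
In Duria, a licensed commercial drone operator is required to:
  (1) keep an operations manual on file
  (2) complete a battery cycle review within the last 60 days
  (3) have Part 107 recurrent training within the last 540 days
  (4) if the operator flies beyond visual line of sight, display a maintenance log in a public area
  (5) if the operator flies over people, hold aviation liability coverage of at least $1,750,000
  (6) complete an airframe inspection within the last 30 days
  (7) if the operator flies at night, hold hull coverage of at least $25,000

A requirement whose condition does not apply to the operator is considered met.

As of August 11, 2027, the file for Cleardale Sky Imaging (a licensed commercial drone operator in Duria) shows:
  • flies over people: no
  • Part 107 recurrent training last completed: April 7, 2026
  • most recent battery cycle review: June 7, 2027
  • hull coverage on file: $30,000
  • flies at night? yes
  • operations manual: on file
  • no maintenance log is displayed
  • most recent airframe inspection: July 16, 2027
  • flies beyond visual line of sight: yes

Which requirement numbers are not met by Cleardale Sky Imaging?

1. operations manual present → met
2. battery cycle review 65 days ago vs limit 60 → not met
3. Part 107 recurrent training 491 days ago vs limit 540 → met
4. condition 'flies beyond visual line of sight' holds; maintenance log absent → not met
5. condition 'flies over people' does not hold → requirement n/a → met
6. airframe inspection 26 days ago vs limit 30 → met
7. condition 'flies at night' holds; hull coverage $30,000 ≥ $25,000 → met
Not met: 2, 4

2, 4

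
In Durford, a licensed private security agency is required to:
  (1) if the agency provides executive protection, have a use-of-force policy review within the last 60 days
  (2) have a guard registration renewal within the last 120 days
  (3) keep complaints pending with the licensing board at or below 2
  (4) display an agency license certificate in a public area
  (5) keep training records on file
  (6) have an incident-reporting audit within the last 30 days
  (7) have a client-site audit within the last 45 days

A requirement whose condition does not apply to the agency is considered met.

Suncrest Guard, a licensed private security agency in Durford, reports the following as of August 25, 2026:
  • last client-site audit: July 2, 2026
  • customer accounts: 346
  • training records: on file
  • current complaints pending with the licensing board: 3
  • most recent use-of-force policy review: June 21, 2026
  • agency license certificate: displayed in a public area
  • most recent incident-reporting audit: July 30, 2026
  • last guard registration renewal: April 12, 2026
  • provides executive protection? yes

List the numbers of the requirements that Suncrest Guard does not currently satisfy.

1, 2, 3, 7

1. condition 'provides executive protection' holds; use-of-force policy review 65 days ago vs limit 60 → not met
2. guard registration renewal 135 days ago vs limit 120 → not met
3. complaints pending with the licensing board 3 > 2 → not met
4. agency license certificate present → met
5. training records present → met
6. incident-reporting audit 26 days ago vs limit 30 → met
7. client-site audit 54 days ago vs limit 45 → not met
Not met: 1, 2, 3, 7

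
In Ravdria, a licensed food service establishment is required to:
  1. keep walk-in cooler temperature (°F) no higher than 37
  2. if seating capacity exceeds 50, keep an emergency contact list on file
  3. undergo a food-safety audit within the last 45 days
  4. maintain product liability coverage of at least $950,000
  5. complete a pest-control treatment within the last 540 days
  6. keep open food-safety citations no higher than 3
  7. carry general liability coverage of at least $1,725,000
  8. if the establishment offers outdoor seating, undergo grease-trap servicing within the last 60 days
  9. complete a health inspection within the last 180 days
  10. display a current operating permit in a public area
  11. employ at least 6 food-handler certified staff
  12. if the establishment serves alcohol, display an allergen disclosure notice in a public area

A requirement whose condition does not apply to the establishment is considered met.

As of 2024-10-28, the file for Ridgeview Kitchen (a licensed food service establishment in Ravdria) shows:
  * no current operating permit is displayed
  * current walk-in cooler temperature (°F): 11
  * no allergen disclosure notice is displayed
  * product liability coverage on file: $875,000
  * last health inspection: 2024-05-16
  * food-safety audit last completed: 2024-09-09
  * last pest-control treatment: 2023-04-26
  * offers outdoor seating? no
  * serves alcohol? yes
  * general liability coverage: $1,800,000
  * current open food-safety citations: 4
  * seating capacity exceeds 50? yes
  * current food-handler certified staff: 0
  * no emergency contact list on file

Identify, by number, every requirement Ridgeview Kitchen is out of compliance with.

2, 3, 4, 5, 6, 10, 11, 12

1. walk-in cooler temperature (°F) 11 ≤ 37 → met
2. condition 'seating capacity exceeds 50' holds; emergency contact list absent → not met
3. food-safety audit 49 days ago vs limit 45 → not met
4. product liability coverage $875,000 < $950,000 → not met
5. pest-control treatment 551 days ago vs limit 540 → not met
6. open food-safety citations 4 > 3 → not met
7. general liability coverage $1,800,000 ≥ $1,725,000 → met
8. condition 'offers outdoor seating' does not hold → requirement n/a → met
9. health inspection 165 days ago vs limit 180 → met
10. current operating permit absent → not met
11. food-handler certified staff 0 < 6 → not met
12. condition 'serves alcohol' holds; allergen disclosure notice absent → not met
Not met: 2, 3, 4, 5, 6, 10, 11, 12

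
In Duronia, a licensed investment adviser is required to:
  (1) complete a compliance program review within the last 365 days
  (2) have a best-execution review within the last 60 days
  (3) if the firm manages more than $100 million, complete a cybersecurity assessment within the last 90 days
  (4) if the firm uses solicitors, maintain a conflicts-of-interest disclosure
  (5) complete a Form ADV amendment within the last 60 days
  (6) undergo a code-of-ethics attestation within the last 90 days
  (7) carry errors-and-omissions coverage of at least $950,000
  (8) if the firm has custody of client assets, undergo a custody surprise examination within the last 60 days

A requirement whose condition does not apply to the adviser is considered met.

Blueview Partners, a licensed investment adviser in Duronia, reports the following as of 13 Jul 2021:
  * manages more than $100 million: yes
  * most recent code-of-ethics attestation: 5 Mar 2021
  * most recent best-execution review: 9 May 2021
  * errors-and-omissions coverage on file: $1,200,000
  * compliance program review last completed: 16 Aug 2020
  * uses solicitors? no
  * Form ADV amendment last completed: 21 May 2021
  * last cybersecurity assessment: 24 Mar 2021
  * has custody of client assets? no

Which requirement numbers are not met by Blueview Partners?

1. compliance program review 331 days ago vs limit 365 → met
2. best-execution review 65 days ago vs limit 60 → not met
3. condition 'manages more than $100 million' holds; cybersecurity assessment 111 days ago vs limit 90 → not met
4. condition 'uses solicitors' does not hold → requirement n/a → met
5. Form ADV amendment 53 days ago vs limit 60 → met
6. code-of-ethics attestation 130 days ago vs limit 90 → not met
7. errors-and-omissions coverage $1,200,000 ≥ $950,000 → met
8. condition 'has custody of client assets' does not hold → requirement n/a → met
Not met: 2, 3, 6

2, 3, 6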